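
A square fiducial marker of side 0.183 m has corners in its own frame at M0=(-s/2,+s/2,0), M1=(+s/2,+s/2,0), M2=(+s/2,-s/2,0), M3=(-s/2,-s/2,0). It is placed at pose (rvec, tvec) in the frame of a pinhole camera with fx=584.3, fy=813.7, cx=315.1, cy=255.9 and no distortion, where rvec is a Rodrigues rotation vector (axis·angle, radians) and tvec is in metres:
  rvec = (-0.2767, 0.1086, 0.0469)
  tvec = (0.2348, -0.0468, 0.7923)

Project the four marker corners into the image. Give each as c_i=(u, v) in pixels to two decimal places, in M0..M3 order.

Intrinsics K: fx=584.3, fy=813.7, cx=315.1, cy=255.9
Marker side s = 0.183 m; corners in marker frame (Z=0):
  M0 = (-0.0915, +0.0915, 0)
  M1 = (+0.0915, +0.0915, 0)
  M2 = (+0.0915, -0.0915, 0)
  M3 = (-0.0915, -0.0915, 0)
rvec = (-0.2767, 0.1086, 0.0469), |rvec| = θ = 0.30093 rad = 17.242°
Rodrigues: sinθ=0.29640, 1−cosθ=0.04494; R = I + sinθ·[k]× + (1−cosθ)·[k]×²:
    [+0.99306 -0.06111 +0.10053]
    [+0.03128 +0.96092 +0.27507]
    [-0.11341 -0.27002 +0.95615]
t = (0.2348, -0.0468, 0.7923) m
M0: Pc = R·M0+t = (+0.13834, +0.03826, +0.77797); u = 584.3·(+0.13834)/0.77797 + 315.1 = 419.0043, v = 813.7·(+0.03826)/0.77797 + 255.9 = 295.9185
M1: Pc = R·M1+t = (+0.32007, +0.04399, +0.75722); u = 584.3·(+0.32007)/0.75722 + 315.1 = 562.0819, v = 813.7·(+0.04399)/0.75722 + 255.9 = 303.1672
M2: Pc = R·M2+t = (+0.33126, -0.13186, +0.80663); u = 584.3·(+0.33126)/0.80663 + 315.1 = 555.0526, v = 813.7·(-0.13186)/0.80663 + 255.9 = 122.8829
M3: Pc = R·M3+t = (+0.14953, -0.13759, +0.82738); u = 584.3·(+0.14953)/0.82738 + 315.1 = 420.6961, v = 813.7·(-0.13759)/0.82738 + 255.9 = 120.5892

c0=(419.00, 295.92) c1=(562.08, 303.17) c2=(555.05, 122.88) c3=(420.70, 120.59)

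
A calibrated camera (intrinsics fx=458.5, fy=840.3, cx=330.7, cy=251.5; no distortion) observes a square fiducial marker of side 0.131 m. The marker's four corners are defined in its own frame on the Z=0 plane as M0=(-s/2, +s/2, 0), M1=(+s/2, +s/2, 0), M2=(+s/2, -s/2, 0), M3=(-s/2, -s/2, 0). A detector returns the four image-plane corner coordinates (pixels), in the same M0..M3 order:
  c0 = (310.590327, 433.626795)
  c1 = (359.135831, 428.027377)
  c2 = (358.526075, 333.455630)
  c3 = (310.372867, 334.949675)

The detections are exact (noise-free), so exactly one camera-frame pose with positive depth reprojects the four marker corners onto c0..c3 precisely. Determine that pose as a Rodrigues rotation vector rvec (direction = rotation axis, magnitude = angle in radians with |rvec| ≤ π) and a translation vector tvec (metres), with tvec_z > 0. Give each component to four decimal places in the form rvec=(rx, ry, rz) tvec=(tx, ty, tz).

Intrinsics K: fx=458.5, fy=840.3, cx=330.7, cy=251.5
Marker side s = 0.131 m; corners in marker frame (Z=0):
  M0 = (-0.0655, +0.0655, 0)
  M1 = (+0.0655, +0.0655, 0)
  M2 = (+0.0655, -0.0655, 0)
  M3 = (-0.0655, -0.0655, 0)
Detected image corners:
  c0 = (310.590327, 433.626795) px
  c1 = (359.135831, 428.027377) px
  c2 = (358.526075, 333.455630) px
  c3 = (310.372867, 334.949675) px
Planar DLT: solve 8×8 A·h = b for H (H[2,2]=1):
  H  [+476.81892 -18.46052 +335.16520]
  H  [+96.14691 +712.51520 +382.27276]
  H  [+0.32196 -0.06469 +1.00000]
B = K⁻¹H; ‖b₁‖=0.869724, ‖b₂‖=0.869724; λ = 2/(‖b₁‖+‖b₂‖) = 1.149789, sign → tz>0 ⇒ λ=+1.149789
r₁ = λ·B[:,0] = (+0.92873,+0.02076,+0.37019); r₂ = λ·B[:,1] = (+0.00736,+0.99720,-0.07438)
r₃ = r₁×r₂ = (-0.37070,+0.07180,+0.92597); SVD([r₁ r₂ r₃]) → R = UVᵀ:
  R  [+0.92873 +0.00736 -0.37070]
  R  [+0.02076 +0.99720 +0.07180]
  R  [+0.37019 -0.07438 +0.92597]
t = (+0.01120, +0.17894, +1.14979) m
tr R = 2.851902; θ = arccos((tr R − 1)/2) = 0.387250 rad = 22.188°
axis k = ((R−Rᵀ)₃₂, (R−Rᵀ)₁₃, (R−Rᵀ)₂₁) / (2 sinθ) = (-0.193548, -0.980930, +0.017751)
rvec = θ·k = (-0.074952, -0.379865, +0.006874)

rvec=(-0.0750, -0.3799, 0.0069) tvec=(0.0112, 0.1789, 1.1498)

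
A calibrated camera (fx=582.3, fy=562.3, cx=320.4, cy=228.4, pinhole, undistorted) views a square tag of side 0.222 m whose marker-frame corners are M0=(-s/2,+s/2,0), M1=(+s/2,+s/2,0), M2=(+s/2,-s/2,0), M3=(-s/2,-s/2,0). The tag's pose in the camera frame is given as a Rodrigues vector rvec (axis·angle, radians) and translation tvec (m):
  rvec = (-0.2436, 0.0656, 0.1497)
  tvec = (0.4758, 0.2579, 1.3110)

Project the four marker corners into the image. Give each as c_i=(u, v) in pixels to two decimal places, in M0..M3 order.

c0=(477.45, 380.00) c1=(579.70, 395.85) c2=(584.64, 299.07) c3=(486.28, 285.16)

Intrinsics K: fx=582.3, fy=562.3, cx=320.4, cy=228.4
Marker side s = 0.222 m; corners in marker frame (Z=0):
  M0 = (-0.1110, +0.1110, 0)
  M1 = (+0.1110, +0.1110, 0)
  M2 = (+0.1110, -0.1110, 0)
  M3 = (-0.1110, -0.1110, 0)
rvec = (-0.2436, 0.0656, 0.1497), |rvec| = θ = 0.29335 rad = 16.808°
Rodrigues: sinθ=0.28916, 1−cosθ=0.04272; R = I + sinθ·[k]× + (1−cosθ)·[k]×²:
    [+0.98674 -0.15550 +0.04656]
    [+0.13963 +0.95942 +0.24500]
    [-0.08277 -0.23525 +0.96841]
t = (0.4758, 0.2579, 1.3110) m
M0: Pc = R·M0+t = (+0.34901, +0.34890, +1.29407); u = 582.3·(+0.34901)/1.29407 + 320.4 = 477.4463, v = 562.3·(+0.34890)/1.29407 + 228.4 = 380.0021
M1: Pc = R·M1+t = (+0.56807, +0.37989, +1.27570); u = 582.3·(+0.56807)/1.27570 + 320.4 = 579.6975, v = 562.3·(+0.37989)/1.27570 + 228.4 = 395.8487
M2: Pc = R·M2+t = (+0.60259, +0.16690, +1.32793); u = 582.3·(+0.60259)/1.32793 + 320.4 = 584.6370, v = 562.3·(+0.16690)/1.32793 + 228.4 = 299.0741
M3: Pc = R·M3+t = (+0.38353, +0.13591, +1.34630); u = 582.3·(+0.38353)/1.34630 + 320.4 = 486.2848, v = 562.3·(+0.13591)/1.34630 + 228.4 = 285.1629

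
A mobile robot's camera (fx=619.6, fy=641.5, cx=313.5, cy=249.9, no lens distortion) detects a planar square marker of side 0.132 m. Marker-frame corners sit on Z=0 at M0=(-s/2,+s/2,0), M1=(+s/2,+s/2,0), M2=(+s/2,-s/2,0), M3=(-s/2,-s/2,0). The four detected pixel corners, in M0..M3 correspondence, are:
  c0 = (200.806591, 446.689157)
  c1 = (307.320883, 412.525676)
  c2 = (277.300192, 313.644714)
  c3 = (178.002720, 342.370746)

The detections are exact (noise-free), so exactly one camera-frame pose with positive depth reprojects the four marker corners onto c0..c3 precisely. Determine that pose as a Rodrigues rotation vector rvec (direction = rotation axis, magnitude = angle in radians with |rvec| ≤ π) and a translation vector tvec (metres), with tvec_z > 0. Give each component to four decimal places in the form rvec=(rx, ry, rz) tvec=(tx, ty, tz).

rvec=(-0.4994, -0.1075, -0.2946) tvec=(-0.0904, 0.1529, 0.7740)

Intrinsics K: fx=619.6, fy=641.5, cx=313.5, cy=249.9
Marker side s = 0.132 m; corners in marker frame (Z=0):
  M0 = (-0.0660, +0.0660, 0)
  M1 = (+0.0660, +0.0660, 0)
  M2 = (+0.0660, -0.0660, 0)
  M3 = (-0.0660, -0.0660, 0)
Detected image corners:
  c0 = (200.806591, 446.689157) px
  c1 = (307.320883, 412.525676) px
  c2 = (277.300192, 313.644714) px
  c3 = (178.002720, 342.370746) px
Planar DLT: solve 8×8 A·h = b for H (H[2,2]=1):
  H  [+832.30519 +58.72793 +241.10279]
  H  [-152.84003 +546.42627 +376.60245]
  H  [+0.22327 -0.58860 +1.00000]
B = K⁻¹H; ‖b₁‖=1.292023, ‖b₂‖=1.292023; λ = 2/(‖b₁‖+‖b₂‖) = 0.773980, sign → tz>0 ⇒ λ=+0.773980
r₁ = λ·B[:,0] = (+0.95225,-0.25172,+0.17281); r₂ = λ·B[:,1] = (+0.30386,+0.83674,-0.45556)
r₃ = r₁×r₂ = (-0.02992,+0.48632,+0.87327); SVD([r₁ r₂ r₃]) → R = UVᵀ:
  R  [+0.95225 +0.30386 -0.02992]
  R  [-0.25172 +0.83674 +0.48632]
  R  [+0.17281 -0.45556 +0.87327]
t = (-0.09044, +0.15287, +0.77398) m
tr R = 2.662255; θ = arccos((tr R − 1)/2) = 0.589664 rad = 33.785°
axis k = ((R−Rᵀ)₃₂, (R−Rᵀ)₁₃, (R−Rᵀ)₂₁) / (2 sinθ) = (-0.846888, -0.182284, -0.499553)
rvec = θ·k = (-0.499380, -0.107487, -0.294568)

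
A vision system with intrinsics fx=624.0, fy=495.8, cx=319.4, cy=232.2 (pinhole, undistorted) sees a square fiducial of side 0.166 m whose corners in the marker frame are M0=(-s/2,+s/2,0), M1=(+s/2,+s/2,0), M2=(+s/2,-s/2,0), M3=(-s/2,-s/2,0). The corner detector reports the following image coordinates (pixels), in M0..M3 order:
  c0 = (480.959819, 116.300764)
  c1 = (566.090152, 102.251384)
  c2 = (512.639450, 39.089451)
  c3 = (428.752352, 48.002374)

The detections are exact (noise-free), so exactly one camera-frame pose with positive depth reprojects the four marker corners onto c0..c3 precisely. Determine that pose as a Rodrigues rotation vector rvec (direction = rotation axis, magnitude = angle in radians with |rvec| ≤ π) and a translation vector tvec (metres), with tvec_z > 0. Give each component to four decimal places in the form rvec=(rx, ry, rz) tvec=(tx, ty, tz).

rvec=(-0.4125, -0.3436, -0.3455) tvec=(0.2714, -0.3005, 0.9493)

Intrinsics K: fx=624.0, fy=495.8, cx=319.4, cy=232.2
Marker side s = 0.166 m; corners in marker frame (Z=0):
  M0 = (-0.0830, +0.0830, 0)
  M1 = (+0.0830, +0.0830, 0)
  M2 = (+0.0830, -0.0830, 0)
  M3 = (-0.0830, -0.0830, 0)
Detected image corners:
  c0 = (480.959819, 116.300764) px
  c1 = (566.090152, 102.251384) px
  c2 = (512.639450, 39.089451) px
  c3 = (428.752352, 48.002374) px
Planar DLT: solve 8×8 A·h = b for H (H[2,2]=1):
  H  [+713.02159 +146.76790 +497.79311]
  H  [-37.35719 +369.05997 +75.27376]
  H  [+0.41045 -0.34521 +1.00000]
B = K⁻¹H; ‖b₁‖=1.053448, ‖b₂‖=1.053448; λ = 2/(‖b₁‖+‖b₂‖) = 0.949264, sign → tz>0 ⇒ λ=+0.949264
r₁ = λ·B[:,0] = (+0.88525,-0.25400,+0.38963); r₂ = λ·B[:,1] = (+0.39100,+0.86008,-0.32769)
r₃ = r₁×r₂ = (-0.25187,+0.44244,+0.86070); SVD([r₁ r₂ r₃]) → R = UVᵀ:
  R  [+0.88525 +0.39100 -0.25187]
  R  [-0.25400 +0.86008 +0.44244]
  R  [+0.38963 -0.32769 +0.86070]
t = (+0.27138, -0.30045, +0.94926) m
tr R = 2.606031; θ = arccos((tr R − 1)/2) = 0.638458 rad = 36.581°
axis k = ((R−Rᵀ)₃₂, (R−Rᵀ)₁₃, (R−Rᵀ)₂₁) / (2 sinθ) = (-0.646131, -0.538211, -0.541150)
rvec = θ·k = (-0.412528, -0.343625, -0.345502)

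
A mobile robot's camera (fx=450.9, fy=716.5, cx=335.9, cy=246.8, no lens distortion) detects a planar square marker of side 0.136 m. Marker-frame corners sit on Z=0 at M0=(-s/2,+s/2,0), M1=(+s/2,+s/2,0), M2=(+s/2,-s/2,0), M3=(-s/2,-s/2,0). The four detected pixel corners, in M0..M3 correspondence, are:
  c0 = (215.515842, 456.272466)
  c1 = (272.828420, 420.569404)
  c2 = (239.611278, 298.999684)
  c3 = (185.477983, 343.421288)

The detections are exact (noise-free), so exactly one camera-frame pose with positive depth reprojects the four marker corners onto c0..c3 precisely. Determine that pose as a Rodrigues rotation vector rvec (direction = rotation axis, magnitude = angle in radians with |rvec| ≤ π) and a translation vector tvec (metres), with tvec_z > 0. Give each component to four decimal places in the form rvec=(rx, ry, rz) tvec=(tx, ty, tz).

rvec=(0.0301, 0.4686, -0.4338) tvec=(-0.1850, 0.1429, 0.7673)

Intrinsics K: fx=450.9, fy=716.5, cx=335.9, cy=246.8
Marker side s = 0.136 m; corners in marker frame (Z=0):
  M0 = (-0.0680, +0.0680, 0)
  M1 = (+0.0680, +0.0680, 0)
  M2 = (+0.0680, -0.0680, 0)
  M3 = (-0.0680, -0.0680, 0)
Detected image corners:
  c0 = (215.515842, 456.272466) px
  c1 = (272.828420, 420.569404) px
  c2 = (239.611278, 298.999684) px
  c3 = (185.477983, 343.421288) px
Planar DLT: solve 8×8 A·h = b for H (H[2,2]=1):
  H  [+277.62559 +211.23173 +227.16475]
  H  [-514.37201 +825.87962 +380.23914]
  H  [-0.57817 -0.09136 +1.00000]
B = K⁻¹H; ‖b₁‖=1.303216, ‖b₂‖=1.303216; λ = 2/(‖b₁‖+‖b₂‖) = 0.767332, sign → tz>0 ⇒ λ=+0.767332
r₁ = λ·B[:,0] = (+0.80295,-0.39805,-0.44365); r₂ = λ·B[:,1] = (+0.41170,+0.90862,-0.07011)
r₃ = r₁×r₂ = (+0.43101,-0.12635,+0.89346); SVD([r₁ r₂ r₃]) → R = UVᵀ:
  R  [+0.80295 +0.41170 +0.43101]
  R  [-0.39805 +0.90862 -0.12635]
  R  [-0.44365 -0.07011 +0.89346]
t = (-0.18504, +0.14291, +0.76733) m
tr R = 2.605030; θ = arccos((tr R − 1)/2) = 0.639298 rad = 36.629°
axis k = ((R−Rᵀ)₃₂, (R−Rᵀ)₁₃, (R−Rᵀ)₂₁) / (2 sinθ) = (+0.047138, +0.732996, -0.678597)
rvec = θ·k = (+0.030135, +0.468603, -0.433826)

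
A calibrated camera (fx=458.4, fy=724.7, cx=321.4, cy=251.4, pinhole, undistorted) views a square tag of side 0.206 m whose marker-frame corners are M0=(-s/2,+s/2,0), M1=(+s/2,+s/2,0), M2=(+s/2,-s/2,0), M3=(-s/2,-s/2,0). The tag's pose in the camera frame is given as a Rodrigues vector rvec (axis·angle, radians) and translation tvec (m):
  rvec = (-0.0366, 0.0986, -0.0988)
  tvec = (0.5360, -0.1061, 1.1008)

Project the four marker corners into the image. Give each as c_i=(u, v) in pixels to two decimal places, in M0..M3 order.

Intrinsics K: fx=458.4, fy=724.7, cx=321.4, cy=251.4
Marker side s = 0.206 m; corners in marker frame (Z=0):
  M0 = (-0.1030, +0.1030, 0)
  M1 = (+0.1030, +0.1030, 0)
  M2 = (+0.1030, -0.1030, 0)
  M3 = (-0.1030, -0.1030, 0)
rvec = (-0.0366, 0.0986, -0.0988), |rvec| = θ = 0.14430 rad = 8.268°
Rodrigues: sinθ=0.14380, 1−cosθ=0.01039; R = I + sinθ·[k]× + (1−cosθ)·[k]×²:
    [+0.99028 +0.09666 +0.10006]
    [-0.10026 +0.99446 +0.03161]
    [-0.09645 -0.04134 +0.99448]
t = (0.5360, -0.1061, 1.1008) m
M0: Pc = R·M0+t = (+0.44396, +0.00666, +1.10648); u = 458.4·(+0.44396)/1.10648 + 321.4 = 505.3261, v = 724.7·(+0.00666)/1.10648 + 251.4 = 255.7594
M1: Pc = R·M1+t = (+0.64795, -0.01400, +1.08661); u = 458.4·(+0.64795)/1.08661 + 321.4 = 594.7480, v = 724.7·(-0.01400)/1.08661 + 251.4 = 242.0646
M2: Pc = R·M2+t = (+0.62804, -0.21886, +1.09512); u = 458.4·(+0.62804)/1.09512 + 321.4 = 584.2881, v = 724.7·(-0.21886)/1.09512 + 251.4 = 106.5716
M3: Pc = R·M3+t = (+0.42405, -0.19820, +1.11499); u = 458.4·(+0.42405)/1.11499 + 321.4 = 495.7355, v = 724.7·(-0.19820)/1.11499 + 251.4 = 122.5763

c0=(505.33, 255.76) c1=(594.75, 242.06) c2=(584.29, 106.57) c3=(495.74, 122.58)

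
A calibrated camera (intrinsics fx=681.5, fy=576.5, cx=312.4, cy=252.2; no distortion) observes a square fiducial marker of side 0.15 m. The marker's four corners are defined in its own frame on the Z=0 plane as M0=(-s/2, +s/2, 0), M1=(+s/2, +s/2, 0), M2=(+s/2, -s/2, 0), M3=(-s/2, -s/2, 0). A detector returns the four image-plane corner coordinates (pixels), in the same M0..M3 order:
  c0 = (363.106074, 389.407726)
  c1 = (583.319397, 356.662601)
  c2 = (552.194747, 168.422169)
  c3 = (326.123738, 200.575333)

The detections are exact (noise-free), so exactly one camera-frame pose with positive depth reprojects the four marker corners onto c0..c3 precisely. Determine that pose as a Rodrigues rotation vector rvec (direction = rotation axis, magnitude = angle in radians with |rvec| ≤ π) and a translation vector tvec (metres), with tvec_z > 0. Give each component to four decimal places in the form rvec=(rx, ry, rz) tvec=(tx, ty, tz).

Intrinsics K: fx=681.5, fy=576.5, cx=312.4, cy=252.2
Marker side s = 0.15 m; corners in marker frame (Z=0):
  M0 = (-0.0750, +0.0750, 0)
  M1 = (+0.0750, +0.0750, 0)
  M2 = (+0.0750, -0.0750, 0)
  M3 = (-0.0750, -0.0750, 0)
Detected image corners:
  c0 = (363.106074, 389.407726) px
  c1 = (583.319397, 356.662601) px
  c2 = (552.194747, 168.422169) px
  c3 = (326.123738, 200.575333) px
Planar DLT: solve 8×8 A·h = b for H (H[2,2]=1):
  H  [+1510.06253 +303.32257 +456.81604]
  H  [-202.48497 +1303.57168 +279.89006]
  H  [+0.04975 +0.16741 +1.00000]
B = K⁻¹H; ‖b₁‖=2.225039, ‖b₂‖=2.225039; λ = 2/(‖b₁‖+‖b₂‖) = 0.449430, sign → tz>0 ⇒ λ=+0.449430
r₁ = λ·B[:,0] = (+0.98560,-0.16763,+0.02236); r₂ = λ·B[:,1] = (+0.16554,+0.98333,+0.07524)
r₃ = r₁×r₂ = (-0.03460,-0.07046,+0.99691); SVD([r₁ r₂ r₃]) → R = UVᵀ:
  R  [+0.98560 +0.16554 -0.03460]
  R  [-0.16763 +0.98333 -0.07046]
  R  [+0.02236 +0.07524 +0.99691]
t = (+0.09524, +0.02159, +0.44943) m
tr R = 2.965839; θ = arccos((tr R − 1)/2) = 0.185092 rad = 10.605°
axis k = ((R−Rᵀ)₃₂, (R−Rᵀ)₁₃, (R−Rᵀ)₂₁) / (2 sinθ) = (+0.395837, -0.154737, -0.905190)
rvec = θ·k = (+0.073266, -0.028641, -0.167543)

rvec=(0.0733, -0.0286, -0.1675) tvec=(0.0952, 0.0216, 0.4494)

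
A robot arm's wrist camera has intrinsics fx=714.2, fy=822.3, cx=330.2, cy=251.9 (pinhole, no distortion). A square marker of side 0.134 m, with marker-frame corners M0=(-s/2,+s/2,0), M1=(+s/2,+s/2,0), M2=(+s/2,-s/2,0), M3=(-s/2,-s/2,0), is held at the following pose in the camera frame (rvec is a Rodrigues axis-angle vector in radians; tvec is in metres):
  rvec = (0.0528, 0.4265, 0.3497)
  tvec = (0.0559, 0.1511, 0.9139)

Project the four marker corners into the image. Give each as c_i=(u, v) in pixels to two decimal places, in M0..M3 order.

Intrinsics K: fx=714.2, fy=822.3, cx=330.2, cy=251.9
Marker side s = 0.134 m; corners in marker frame (Z=0):
  M0 = (-0.0670, +0.0670, 0)
  M1 = (+0.0670, +0.0670, 0)
  M2 = (+0.0670, -0.0670, 0)
  M3 = (-0.0670, -0.0670, 0)
rvec = (0.0528, 0.4265, 0.3497), |rvec| = θ = 0.55406 rad = 31.745°
Rodrigues: sinθ=0.52614, 1−cosθ=0.14960; R = I + sinθ·[k]× + (1−cosθ)·[k]×²:
    [+0.85176 -0.32111 +0.41401]
    [+0.34306 +0.93904 +0.02255]
    [-0.39601 +0.12282 +0.90999]
t = (0.0559, 0.1511, 0.9139) m
M0: Pc = R·M0+t = (-0.02268, +0.19103, +0.94866); u = 714.2·(-0.02268)/0.94866 + 330.2 = 313.1241, v = 822.3·(+0.19103)/0.94866 + 251.9 = 417.4858
M1: Pc = R·M1+t = (+0.09145, +0.23700, +0.89560); u = 714.2·(+0.09145)/0.89560 + 330.2 = 403.1302, v = 822.3·(+0.23700)/0.89560 + 251.9 = 469.5043
M2: Pc = R·M2+t = (+0.13448, +0.11117, +0.87914); u = 714.2·(+0.13448)/0.87914 + 330.2 = 439.4512, v = 822.3·(+0.11117)/0.87914 + 251.9 = 355.8815
M3: Pc = R·M3+t = (+0.02035, +0.06520, +0.93220); u = 714.2·(+0.02035)/0.93220 + 330.2 = 345.7883, v = 822.3·(+0.06520)/0.93220 + 251.9 = 309.4125

c0=(313.12, 417.49) c1=(403.13, 469.50) c2=(439.45, 355.88) c3=(345.79, 309.41)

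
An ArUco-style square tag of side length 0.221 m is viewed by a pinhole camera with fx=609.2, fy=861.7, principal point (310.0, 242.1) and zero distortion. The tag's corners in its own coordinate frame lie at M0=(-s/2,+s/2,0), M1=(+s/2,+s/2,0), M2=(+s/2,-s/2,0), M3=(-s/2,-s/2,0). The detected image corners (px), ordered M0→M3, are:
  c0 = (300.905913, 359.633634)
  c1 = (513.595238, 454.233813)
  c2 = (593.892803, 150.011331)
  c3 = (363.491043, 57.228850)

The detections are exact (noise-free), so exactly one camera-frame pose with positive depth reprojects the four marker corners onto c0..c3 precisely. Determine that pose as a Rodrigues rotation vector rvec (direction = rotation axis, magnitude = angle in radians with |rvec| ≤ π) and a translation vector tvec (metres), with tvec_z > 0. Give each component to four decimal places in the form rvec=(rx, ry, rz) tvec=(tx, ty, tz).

rvec=(0.1788, 0.1020, 0.2864) tvec=(0.1262, 0.0123, 0.5906)

Intrinsics K: fx=609.2, fy=861.7, cx=310.0, cy=242.1
Marker side s = 0.221 m; corners in marker frame (Z=0):
  M0 = (-0.1105, +0.1105, 0)
  M1 = (+0.1105, +0.1105, 0)
  M2 = (+0.1105, -0.1105, 0)
  M3 = (-0.1105, -0.1105, 0)
Detected image corners:
  c0 = (300.905913, 359.633634) px
  c1 = (513.595238, 454.233813) px
  c2 = (593.892803, 150.011331) px
  c3 = (363.491043, 57.228850) px
Planar DLT: solve 8×8 A·h = b for H (H[2,2]=1):
  H  [+945.10696 -180.49349 +440.15830]
  H  [+391.85130 +1454.35650 +260.00321]
  H  [-0.12628 +0.32104 +1.00000]
B = K⁻¹H; ‖b₁‖=1.693102, ‖b₂‖=1.693102; λ = 2/(‖b₁‖+‖b₂‖) = 0.590632, sign → tz>0 ⇒ λ=+0.590632
r₁ = λ·B[:,0] = (+0.95426,+0.28954,-0.07459); r₂ = λ·B[:,1] = (-0.27148,+0.94358,+0.18962)
r₃ = r₁×r₂ = (+0.12528,-0.16069,+0.97902); SVD([r₁ r₂ r₃]) → R = UVᵀ:
  R  [+0.95426 -0.27148 +0.12528]
  R  [+0.28954 +0.94358 -0.16069]
  R  [-0.07459 +0.18962 +0.97902]
t = (+0.12619, +0.01227, +0.59063) m
tr R = 2.876857; θ = arccos((tr R − 1)/2) = 0.352744 rad = 20.211°
axis k = ((R−Rᵀ)₃₂, (R−Rᵀ)₁₃, (R−Rᵀ)₂₁) / (2 sinθ) = (+0.506998, +0.289266, +0.811959)
rvec = θ·k = (+0.178841, +0.102037, +0.286414)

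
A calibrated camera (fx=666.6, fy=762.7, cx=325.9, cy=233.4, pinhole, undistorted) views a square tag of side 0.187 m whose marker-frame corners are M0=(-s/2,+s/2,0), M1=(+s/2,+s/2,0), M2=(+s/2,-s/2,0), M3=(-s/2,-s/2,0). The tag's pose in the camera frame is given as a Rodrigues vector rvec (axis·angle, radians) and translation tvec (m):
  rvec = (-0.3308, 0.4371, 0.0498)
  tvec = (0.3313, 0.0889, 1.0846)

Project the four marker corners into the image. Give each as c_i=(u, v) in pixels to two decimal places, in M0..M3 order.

Intrinsics K: fx=666.6, fy=762.7, cx=325.9, cy=233.4
Marker side s = 0.187 m; corners in marker frame (Z=0):
  M0 = (-0.0935, +0.0935, 0)
  M1 = (+0.0935, +0.0935, 0)
  M2 = (+0.0935, -0.0935, 0)
  M3 = (-0.0935, -0.0935, 0)
rvec = (-0.3308, 0.4371, 0.0498), |rvec| = θ = 0.55042 rad = 31.537°
Rodrigues: sinθ=0.52305, 1−cosθ=0.14770; R = I + sinθ·[k]× + (1−cosθ)·[k]×²:
    [+0.90565 -0.11781 +0.40733]
    [-0.02317 +0.94544 +0.32496]
    [-0.42339 -0.30374 +0.85351]
t = (0.3313, 0.0889, 1.0846) m
M0: Pc = R·M0+t = (+0.23561, +0.17947, +1.09579); u = 666.6·(+0.23561)/1.09579 + 325.9 = 469.2262, v = 762.7·(+0.17947)/1.09579 + 233.4 = 358.3129
M1: Pc = R·M1+t = (+0.40496, +0.17513, +1.01661); u = 666.6·(+0.40496)/1.01661 + 325.9 = 591.4367, v = 762.7·(+0.17513)/1.01661 + 233.4 = 364.7911
M2: Pc = R·M2+t = (+0.42699, -0.00167, +1.07341); u = 666.6·(+0.42699)/1.07341 + 325.9 = 591.0675, v = 762.7·(-0.00167)/1.07341 + 233.4 = 232.2169
M3: Pc = R·M3+t = (+0.25764, +0.00267, +1.15259); u = 666.6·(+0.25764)/1.15259 + 325.9 = 474.9048, v = 762.7·(+0.00267)/1.15259 + 233.4 = 235.1648

c0=(469.23, 358.31) c1=(591.44, 364.79) c2=(591.07, 232.22) c3=(474.90, 235.16)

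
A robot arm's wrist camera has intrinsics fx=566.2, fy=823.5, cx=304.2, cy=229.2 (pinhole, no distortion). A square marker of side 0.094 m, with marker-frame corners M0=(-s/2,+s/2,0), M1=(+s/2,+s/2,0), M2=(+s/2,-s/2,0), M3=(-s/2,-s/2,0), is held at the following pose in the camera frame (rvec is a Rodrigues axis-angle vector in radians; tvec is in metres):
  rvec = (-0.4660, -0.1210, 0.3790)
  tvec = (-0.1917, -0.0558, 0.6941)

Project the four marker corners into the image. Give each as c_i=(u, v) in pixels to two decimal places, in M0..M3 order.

c0=(92.86, 186.23) c1=(166.61, 230.41) c2=(199.28, 141.25) c3=(130.10, 99.42)

Intrinsics K: fx=566.2, fy=823.5, cx=304.2, cy=229.2
Marker side s = 0.094 m; corners in marker frame (Z=0):
  M0 = (-0.0470, +0.0470, 0)
  M1 = (+0.0470, +0.0470, 0)
  M2 = (+0.0470, -0.0470, 0)
  M3 = (-0.0470, -0.0470, 0)
rvec = (-0.4660, -0.1210, 0.3790), |rvec| = θ = 0.61273 rad = 35.107°
Rodrigues: sinθ=0.57510, 1−cosθ=0.18192; R = I + sinθ·[k]× + (1−cosθ)·[k]×²:
    [+0.92330 -0.32840 -0.19915]
    [+0.38305 +0.82518 +0.41516]
    [+0.02799 -0.45960 +0.88768]
t = (-0.1917, -0.0558, 0.6941) m
M0: Pc = R·M0+t = (-0.25053, -0.03502, +0.67118); u = 566.2·(-0.25053)/0.67118 + 304.2 = 92.8564, v = 823.5·(-0.03502)/0.67118 + 229.2 = 186.2326
M1: Pc = R·M1+t = (-0.16374, +0.00099, +0.67381); u = 566.2·(-0.16374)/0.67381 + 304.2 = 166.6110, v = 823.5·(+0.00099)/0.67381 + 229.2 = 230.4056
M2: Pc = R·M2+t = (-0.13287, -0.07658, +0.71702); u = 566.2·(-0.13287)/0.71702 + 304.2 = 199.2780, v = 823.5·(-0.07658)/0.71702 + 229.2 = 141.2472
M3: Pc = R·M3+t = (-0.21966, -0.11259, +0.71439); u = 566.2·(-0.21966)/0.71439 + 304.2 = 130.1041, v = 823.5·(-0.11259)/0.71439 + 229.2 = 99.4172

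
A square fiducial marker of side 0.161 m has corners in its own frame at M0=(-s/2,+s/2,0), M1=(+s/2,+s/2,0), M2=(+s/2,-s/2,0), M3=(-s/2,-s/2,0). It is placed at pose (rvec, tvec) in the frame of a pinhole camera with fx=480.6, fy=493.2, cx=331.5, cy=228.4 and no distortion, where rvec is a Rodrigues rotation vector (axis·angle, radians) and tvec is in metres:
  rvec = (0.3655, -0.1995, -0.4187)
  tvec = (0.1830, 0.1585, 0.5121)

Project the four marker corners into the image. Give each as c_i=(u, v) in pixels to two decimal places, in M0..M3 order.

c0=(457.37, 469.99) c1=(578.66, 400.13) c2=(553.21, 284.18) c3=(414.99, 358.73)

Intrinsics K: fx=480.6, fy=493.2, cx=331.5, cy=228.4
Marker side s = 0.161 m; corners in marker frame (Z=0):
  M0 = (-0.0805, +0.0805, 0)
  M1 = (+0.0805, +0.0805, 0)
  M2 = (+0.0805, -0.0805, 0)
  M3 = (-0.0805, -0.0805, 0)
rvec = (0.3655, -0.1995, -0.4187), |rvec| = θ = 0.59051 rad = 33.834°
Rodrigues: sinθ=0.55678, 1−cosθ=0.16934; R = I + sinθ·[k]× + (1−cosθ)·[k]×²:
    [+0.89553 +0.35938 -0.26243]
    [-0.43020 +0.84999 -0.30406]
    [+0.11379 +0.38519 +0.91579]
t = (0.1830, 0.1585, 0.5121) m
M0: Pc = R·M0+t = (+0.13984, +0.26155, +0.53395); u = 480.6·(+0.13984)/0.53395 + 331.5 = 457.3676, v = 493.2·(+0.26155)/0.53395 + 228.4 = 469.9944
M1: Pc = R·M1+t = (+0.28402, +0.19229, +0.55227); u = 480.6·(+0.28402)/0.55227 + 331.5 = 578.6630, v = 493.2·(+0.19229)/0.55227 + 228.4 = 400.1262
M2: Pc = R·M2+t = (+0.22616, +0.05545, +0.49025); u = 480.6·(+0.22616)/0.49025 + 331.5 = 553.2082, v = 493.2·(+0.05545)/0.49025 + 228.4 = 284.1785
M3: Pc = R·M3+t = (+0.08198, +0.12471, +0.47193); u = 480.6·(+0.08198)/0.47193 + 331.5 = 414.9854, v = 493.2·(+0.12471)/0.47193 + 228.4 = 358.7271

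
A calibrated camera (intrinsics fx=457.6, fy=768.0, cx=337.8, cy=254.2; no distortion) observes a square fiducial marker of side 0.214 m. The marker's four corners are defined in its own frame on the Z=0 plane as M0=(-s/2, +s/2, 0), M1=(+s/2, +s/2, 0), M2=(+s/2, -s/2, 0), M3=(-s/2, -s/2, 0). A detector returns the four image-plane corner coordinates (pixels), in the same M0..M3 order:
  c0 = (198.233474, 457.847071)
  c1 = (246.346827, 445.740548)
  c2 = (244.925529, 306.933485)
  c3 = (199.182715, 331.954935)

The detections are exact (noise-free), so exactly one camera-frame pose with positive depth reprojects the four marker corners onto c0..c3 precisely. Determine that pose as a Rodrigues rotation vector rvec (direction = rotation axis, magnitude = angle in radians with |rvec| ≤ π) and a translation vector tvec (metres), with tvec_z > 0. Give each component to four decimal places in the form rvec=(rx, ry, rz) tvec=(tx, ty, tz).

rvec=(-0.2569, 0.6986, -0.1783) tvec=(-0.3190, 0.2119, 1.2492)

Intrinsics K: fx=457.6, fy=768.0, cx=337.8, cy=254.2
Marker side s = 0.214 m; corners in marker frame (Z=0):
  M0 = (-0.1070, +0.1070, 0)
  M1 = (+0.1070, +0.1070, 0)
  M2 = (+0.1070, -0.1070, 0)
  M3 = (-0.1070, -0.1070, 0)
Detected image corners:
  c0 = (198.233474, 457.847071) px
  c1 = (246.346827, 445.740548) px
  c2 = (244.925529, 306.933485) px
  c3 = (199.182715, 331.954935) px
Planar DLT: solve 8×8 A·h = b for H (H[2,2]=1):
  H  [+110.56401 -51.08388 +220.94209]
  H  [-275.97489 +526.80132 +384.45045]
  H  [-0.48875 -0.23359 +1.00000]
B = K⁻¹H; ‖b₁‖=0.800512, ‖b₂‖=0.800512; λ = 2/(‖b₁‖+‖b₂‖) = 1.249201, sign → tz>0 ⇒ λ=+1.249201
r₁ = λ·B[:,0] = (+0.75254,-0.24680,-0.61055); r₂ = λ·B[:,1] = (+0.07595,+0.95346,-0.29180)
r₃ = r₁×r₂ = (+0.65415,+0.17322,+0.73626); SVD([r₁ r₂ r₃]) → R = UVᵀ:
  R  [+0.75254 +0.07595 +0.65415]
  R  [-0.24680 +0.95346 +0.17322]
  R  [-0.61055 -0.29180 +0.73626]
t = (-0.31901, +0.21186, +1.24920) m
tr R = 2.442256; θ = arccos((tr R − 1)/2) = 0.765367 rad = 43.852°
axis k = ((R−Rᵀ)₃₂, (R−Rᵀ)₁₃, (R−Rᵀ)₂₁) / (2 sinθ) = (-0.335607, +0.912748, -0.232936)
rvec = θ·k = (-0.256863, +0.698587, -0.178282)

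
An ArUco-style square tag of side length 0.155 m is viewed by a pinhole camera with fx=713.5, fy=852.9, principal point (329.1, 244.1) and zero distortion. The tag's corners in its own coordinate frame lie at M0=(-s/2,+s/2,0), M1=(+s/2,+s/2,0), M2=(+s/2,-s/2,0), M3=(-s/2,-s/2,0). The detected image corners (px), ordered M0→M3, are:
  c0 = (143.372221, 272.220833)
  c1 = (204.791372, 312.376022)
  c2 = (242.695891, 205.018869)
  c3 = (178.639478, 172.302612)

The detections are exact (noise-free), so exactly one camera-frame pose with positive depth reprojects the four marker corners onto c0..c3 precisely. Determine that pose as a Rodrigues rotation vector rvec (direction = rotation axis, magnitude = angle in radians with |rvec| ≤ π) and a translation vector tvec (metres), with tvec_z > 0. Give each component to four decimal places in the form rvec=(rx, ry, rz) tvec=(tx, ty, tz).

rvec=(-0.1141, 0.5692, 0.3886) tvec=(-0.2273, -0.0059, 1.1767)

Intrinsics K: fx=713.5, fy=852.9, cx=329.1, cy=244.1
Marker side s = 0.155 m; corners in marker frame (Z=0):
  M0 = (-0.0775, +0.0775, 0)
  M1 = (+0.0775, +0.0775, 0)
  M2 = (+0.0775, -0.0775, 0)
  M3 = (-0.0775, -0.0775, 0)
Detected image corners:
  c0 = (143.372221, 272.220833) px
  c1 = (204.791372, 312.376022) px
  c2 = (242.695891, 205.018869) px
  c3 = (178.639478, 172.302612) px
Planar DLT: solve 8×8 A·h = b for H (H[2,2]=1):
  H  [+315.60871 -235.54873 +191.24677]
  H  [+123.62761 +667.99806 +239.82912]
  H  [-0.46342 +0.00096 +1.00000]
B = K⁻¹H; ‖b₁‖=0.849862, ‖b₂‖=0.849862; λ = 2/(‖b₁‖+‖b₂‖) = 1.176662, sign → tz>0 ⇒ λ=+1.176662
r₁ = λ·B[:,0] = (+0.77200,+0.32662,-0.54529); r₂ = λ·B[:,1] = (-0.38897,+0.92125,+0.00112)
r₃ = r₁×r₂ = (+0.50272,+0.21123,+0.83825); SVD([r₁ r₂ r₃]) → R = UVᵀ:
  R  [+0.77200 -0.38897 +0.50272]
  R  [+0.32662 +0.92125 +0.21123]
  R  [-0.54529 +0.00112 +0.83825]
t = (-0.22734, -0.00589, +1.17666) m
tr R = 2.531493; θ = arccos((tr R − 1)/2) = 0.698595 rad = 40.027°
axis k = ((R−Rᵀ)₃₂, (R−Rᵀ)₁₃, (R−Rᵀ)₂₁) / (2 sinθ) = (-0.163347, +0.814753, +0.556323)
rvec = θ·k = (-0.114113, +0.569183, +0.388645)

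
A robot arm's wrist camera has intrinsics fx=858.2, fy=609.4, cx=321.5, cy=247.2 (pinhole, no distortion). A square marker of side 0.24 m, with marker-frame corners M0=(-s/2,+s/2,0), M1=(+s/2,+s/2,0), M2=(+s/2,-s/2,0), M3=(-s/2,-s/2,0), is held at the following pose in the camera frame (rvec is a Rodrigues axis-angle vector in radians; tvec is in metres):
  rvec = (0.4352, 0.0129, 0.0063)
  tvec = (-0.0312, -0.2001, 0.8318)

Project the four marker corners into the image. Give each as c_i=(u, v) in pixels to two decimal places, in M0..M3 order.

c0=(174.29, 183.52) c1=(407.59, 184.79) c2=(419.65, 6.64) c3=(156.13, 5.81)

Intrinsics K: fx=858.2, fy=609.4, cx=321.5, cy=247.2
Marker side s = 0.24 m; corners in marker frame (Z=0):
  M0 = (-0.1200, +0.1200, 0)
  M1 = (+0.1200, +0.1200, 0)
  M2 = (+0.1200, -0.1200, 0)
  M3 = (-0.1200, -0.1200, 0)
rvec = (0.4352, 0.0129, 0.0063), |rvec| = θ = 0.43544 rad = 24.949°
Rodrigues: sinθ=0.42181, 1−cosθ=0.09331; R = I + sinθ·[k]× + (1−cosθ)·[k]×²:
    [+0.99990 -0.00334 +0.01385]
    [+0.00887 +0.90677 -0.42154]
    [-0.01115 +0.42162 +0.90671]
t = (-0.0312, -0.2001, 0.8318) m
M0: Pc = R·M0+t = (-0.15159, -0.09235, +0.88373); u = 858.2·(-0.15159)/0.88373 + 321.5 = 174.2909, v = 609.4·(-0.09235)/0.88373 + 247.2 = 183.5165
M1: Pc = R·M1+t = (+0.08839, -0.09022, +0.88106); u = 858.2·(+0.08839)/0.88106 + 321.5 = 407.5941, v = 609.4·(-0.09022)/0.88106 + 247.2 = 184.7948
M2: Pc = R·M2+t = (+0.08919, -0.30785, +0.77987); u = 858.2·(+0.08919)/0.77987 + 321.5 = 419.6469, v = 609.4·(-0.30785)/0.77987 + 247.2 = 6.6431
M3: Pc = R·M3+t = (-0.15079, -0.30998, +0.78254); u = 858.2·(-0.15079)/0.78254 + 321.5 = 156.1348, v = 609.4·(-0.30998)/0.78254 + 247.2 = 5.8085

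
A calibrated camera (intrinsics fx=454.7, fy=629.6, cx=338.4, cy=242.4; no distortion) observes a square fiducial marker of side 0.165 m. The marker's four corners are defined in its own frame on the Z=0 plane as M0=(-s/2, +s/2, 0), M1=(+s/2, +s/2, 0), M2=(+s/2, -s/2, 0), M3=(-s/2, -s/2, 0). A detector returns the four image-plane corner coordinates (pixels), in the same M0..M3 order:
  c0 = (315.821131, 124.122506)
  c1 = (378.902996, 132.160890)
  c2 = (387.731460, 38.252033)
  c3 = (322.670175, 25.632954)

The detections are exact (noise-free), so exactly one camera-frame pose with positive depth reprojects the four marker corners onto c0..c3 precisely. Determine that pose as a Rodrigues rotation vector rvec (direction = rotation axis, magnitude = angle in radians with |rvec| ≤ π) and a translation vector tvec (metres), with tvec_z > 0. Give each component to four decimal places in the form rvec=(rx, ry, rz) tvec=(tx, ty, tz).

rvec=(0.2611, -0.2921, 0.0736) tvec=(0.0330, -0.2843, 1.1091)

Intrinsics K: fx=454.7, fy=629.6, cx=338.4, cy=242.4
Marker side s = 0.165 m; corners in marker frame (Z=0):
  M0 = (-0.0825, +0.0825, 0)
  M1 = (+0.0825, +0.0825, 0)
  M2 = (+0.0825, -0.0825, 0)
  M3 = (-0.0825, -0.0825, 0)
Detected image corners:
  c0 = (315.821131, 124.122506) px
  c1 = (378.902996, 132.160890) px
  c2 = (387.731460, 38.252033) px
  c3 = (322.670175, 25.632954) px
Planar DLT: solve 8×8 A·h = b for H (H[2,2]=1):
  H  [+481.29426 +29.52270 +351.91080]
  H  [+83.55817 +600.30382 +81.02665]
  H  [+0.26500 +0.21966 +1.00000]
B = K⁻¹H; ‖b₁‖=0.901635, ‖b₂‖=0.901635; λ = 2/(‖b₁‖+‖b₂‖) = 1.109096, sign → tz>0 ⇒ λ=+1.109096
r₁ = λ·B[:,0] = (+0.95523,+0.03404,+0.29391); r₂ = λ·B[:,1] = (-0.10930,+0.96369,+0.24362)
r₃ = r₁×r₂ = (-0.27495,-0.26484,+0.92426); SVD([r₁ r₂ r₃]) → R = UVᵀ:
  R  [+0.95523 -0.10930 -0.27495]
  R  [+0.03404 +0.96369 -0.26484]
  R  [+0.29391 +0.24362 +0.92426]
t = (+0.03296, -0.28427, +1.10910) m
tr R = 2.843182; θ = arccos((tr R − 1)/2) = 0.398636 rad = 22.840°
axis k = ((R−Rᵀ)₃₂, (R−Rᵀ)₁₃, (R−Rᵀ)₂₁) / (2 sinθ) = (+0.654956, -0.732765, +0.184632)
rvec = θ·k = (+0.261089, -0.292106, +0.073601)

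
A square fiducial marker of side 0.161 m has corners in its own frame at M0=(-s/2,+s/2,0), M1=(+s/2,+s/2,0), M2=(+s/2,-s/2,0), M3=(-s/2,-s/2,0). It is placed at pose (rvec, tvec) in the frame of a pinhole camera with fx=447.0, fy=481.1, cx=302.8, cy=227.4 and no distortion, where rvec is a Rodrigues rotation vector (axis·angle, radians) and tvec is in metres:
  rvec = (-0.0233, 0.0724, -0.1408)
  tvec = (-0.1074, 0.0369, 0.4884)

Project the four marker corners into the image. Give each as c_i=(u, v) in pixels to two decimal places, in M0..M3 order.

c0=(143.13, 352.55) c1=(287.27, 332.77) c2=(266.74, 173.70) c3=(124.39, 196.94)

Intrinsics K: fx=447.0, fy=481.1, cx=302.8, cy=227.4
Marker side s = 0.161 m; corners in marker frame (Z=0):
  M0 = (-0.0805, +0.0805, 0)
  M1 = (+0.0805, +0.0805, 0)
  M2 = (+0.0805, -0.0805, 0)
  M3 = (-0.0805, -0.0805, 0)
rvec = (-0.0233, 0.0724, -0.1408), |rvec| = θ = 0.16003 rad = 9.169°
Rodrigues: sinθ=0.15935, 1−cosθ=0.01278; R = I + sinθ·[k]× + (1−cosθ)·[k]×²:
    [+0.98749 +0.13936 +0.07373]
    [-0.14104 +0.98984 +0.01811]
    [-0.07045 -0.02829 +0.99711]
t = (-0.1074, 0.0369, 0.4884) m
M0: Pc = R·M0+t = (-0.17567, +0.12794, +0.49179); u = 447.0·(-0.17567)/0.49179 + 302.8 = 143.1262, v = 481.1·(+0.12794)/0.49179 + 227.4 = 352.5537
M1: Pc = R·M1+t = (-0.01669, +0.10523, +0.48045); u = 447.0·(-0.01669)/0.48045 + 302.8 = 287.2735, v = 481.1·(+0.10523)/0.48045 + 227.4 = 332.7702
M2: Pc = R·M2+t = (-0.03913, -0.05414, +0.48501); u = 447.0·(-0.03913)/0.48501 + 302.8 = 266.7408, v = 481.1·(-0.05414)/0.48501 + 227.4 = 173.7001
M3: Pc = R·M3+t = (-0.19811, -0.03143, +0.49635); u = 447.0·(-0.19811)/0.49635 + 302.8 = 124.3854, v = 481.1·(-0.03143)/0.49635 + 227.4 = 196.9374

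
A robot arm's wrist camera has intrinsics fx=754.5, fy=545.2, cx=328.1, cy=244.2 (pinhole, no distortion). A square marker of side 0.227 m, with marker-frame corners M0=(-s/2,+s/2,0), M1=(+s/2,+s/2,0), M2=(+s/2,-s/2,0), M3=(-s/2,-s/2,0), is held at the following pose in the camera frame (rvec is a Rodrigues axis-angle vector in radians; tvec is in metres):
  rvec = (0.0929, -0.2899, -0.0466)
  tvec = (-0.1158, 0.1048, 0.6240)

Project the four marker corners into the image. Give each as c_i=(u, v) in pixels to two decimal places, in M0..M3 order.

c0=(51.88, 447.10) c1=(324.18, 416.57) c2=(315.42, 231.68) c3=(31.69, 242.91)

Intrinsics K: fx=754.5, fy=545.2, cx=328.1, cy=244.2
Marker side s = 0.227 m; corners in marker frame (Z=0):
  M0 = (-0.1135, +0.1135, 0)
  M1 = (+0.1135, +0.1135, 0)
  M2 = (+0.1135, -0.1135, 0)
  M3 = (-0.1135, -0.1135, 0)
rvec = (0.0929, -0.2899, -0.0466), |rvec| = θ = 0.30797 rad = 17.645°
Rodrigues: sinθ=0.30312, 1−cosθ=0.04705; R = I + sinθ·[k]× + (1−cosθ)·[k]×²:
    [+0.95723 +0.03251 -0.28749]
    [-0.05923 +0.99464 -0.08474]
    [+0.28319 +0.09814 +0.95403]
t = (-0.1158, 0.1048, 0.6240) m
M0: Pc = R·M0+t = (-0.22076, +0.22441, +0.60300); u = 754.5·(-0.22076)/0.60300 + 328.1 = 51.8784, v = 545.2·(+0.22441)/0.60300 + 244.2 = 447.1042
M1: Pc = R·M1+t = (-0.00346, +0.21097, +0.66728); u = 754.5·(-0.00346)/0.66728 + 328.1 = 324.1826, v = 545.2·(+0.21097)/0.66728 + 244.2 = 416.5721
M2: Pc = R·M2+t = (-0.01084, -0.01481, +0.64500); u = 754.5·(-0.01084)/0.64500 + 328.1 = 315.4155, v = 545.2·(-0.01481)/0.64500 + 244.2 = 231.6782
M3: Pc = R·M3+t = (-0.22814, -0.00137, +0.58072); u = 754.5·(-0.22814)/0.58072 + 328.1 = 31.6946, v = 545.2·(-0.00137)/0.58072 + 244.2 = 242.9142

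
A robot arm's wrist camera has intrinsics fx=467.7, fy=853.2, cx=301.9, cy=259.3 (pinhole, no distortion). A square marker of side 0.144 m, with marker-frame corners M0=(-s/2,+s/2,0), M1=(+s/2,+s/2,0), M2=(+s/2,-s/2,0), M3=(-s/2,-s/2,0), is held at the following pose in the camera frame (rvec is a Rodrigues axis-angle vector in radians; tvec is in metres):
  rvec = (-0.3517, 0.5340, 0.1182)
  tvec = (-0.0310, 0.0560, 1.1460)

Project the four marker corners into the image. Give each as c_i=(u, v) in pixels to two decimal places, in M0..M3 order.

c0=(258.81, 348.76) c1=(308.85, 357.08) c2=(320.55, 251.89) c3=(271.56, 250.37)

Intrinsics K: fx=467.7, fy=853.2, cx=301.9, cy=259.3
Marker side s = 0.144 m; corners in marker frame (Z=0):
  M0 = (-0.0720, +0.0720, 0)
  M1 = (+0.0720, +0.0720, 0)
  M2 = (+0.0720, -0.0720, 0)
  M3 = (-0.0720, -0.0720, 0)
rvec = (-0.3517, 0.5340, 0.1182), |rvec| = θ = 0.65025 rad = 37.256°
Rodrigues: sinθ=0.60538, 1−cosθ=0.20407; R = I + sinθ·[k]× + (1−cosθ)·[k]×²:
    [+0.85563 -0.20069 +0.47709]
    [+0.01940 +0.93356 +0.35790]
    [-0.51722 -0.29697 +0.80268]
t = (-0.0310, 0.0560, 1.1460) m
M0: Pc = R·M0+t = (-0.10705, +0.12182, +1.16186); u = 467.7·(-0.10705)/1.16186 + 301.9 = 258.8056, v = 853.2·(+0.12182)/1.16186 + 259.3 = 348.7569
M1: Pc = R·M1+t = (+0.01616, +0.12461, +1.08738); u = 467.7·(+0.01616)/1.08738 + 301.9 = 308.8490, v = 853.2·(+0.12461)/1.08738 + 259.3 = 357.0765
M2: Pc = R·M2+t = (+0.04505, -0.00982, +1.13014); u = 467.7·(+0.04505)/1.13014 + 301.9 = 320.5456, v = 853.2·(-0.00982)/1.13014 + 259.3 = 251.8870
M3: Pc = R·M3+t = (-0.07816, -0.01261, +1.20462); u = 467.7·(-0.07816)/1.20462 + 301.9 = 271.5555, v = 853.2·(-0.01261)/1.20462 + 259.3 = 250.3663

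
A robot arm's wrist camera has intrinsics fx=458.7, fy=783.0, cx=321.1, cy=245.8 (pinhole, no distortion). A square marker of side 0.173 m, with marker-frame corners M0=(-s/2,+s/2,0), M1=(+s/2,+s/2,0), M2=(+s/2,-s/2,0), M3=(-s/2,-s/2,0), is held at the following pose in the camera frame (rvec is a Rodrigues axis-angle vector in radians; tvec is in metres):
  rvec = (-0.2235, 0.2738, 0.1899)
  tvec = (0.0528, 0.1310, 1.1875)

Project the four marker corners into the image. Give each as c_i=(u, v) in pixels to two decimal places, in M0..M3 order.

Intrinsics K: fx=458.7, fy=783.0, cx=321.1, cy=245.8
Marker side s = 0.173 m; corners in marker frame (Z=0):
  M0 = (-0.0865, +0.0865, 0)
  M1 = (+0.0865, +0.0865, 0)
  M2 = (+0.0865, -0.0865, 0)
  M3 = (-0.0865, -0.0865, 0)
rvec = (-0.2235, 0.2738, 0.1899), |rvec| = θ = 0.40122 rad = 22.988°
Rodrigues: sinθ=0.39055, 1−cosθ=0.07942; R = I + sinθ·[k]× + (1−cosθ)·[k]×²:
    [+0.94523 -0.21503 +0.24557]
    [+0.15466 +0.95757 +0.24320]
    [-0.28745 -0.19190 +0.93837]
t = (0.0528, 0.1310, 1.1875) m
M0: Pc = R·M0+t = (-0.04756, +0.20045, +1.19577); u = 458.7·(-0.04756)/1.19577 + 321.1 = 302.8548, v = 783.0·(+0.20045)/1.19577 + 245.8 = 377.0580
M1: Pc = R·M1+t = (+0.11596, +0.22721, +1.14604); u = 458.7·(+0.11596)/1.14604 + 321.1 = 367.5135, v = 783.0·(+0.22721)/1.14604 + 245.8 = 401.0336
M2: Pc = R·M2+t = (+0.15316, +0.06155, +1.17923); u = 458.7·(+0.15316)/1.17923 + 321.1 = 380.6773, v = 783.0·(+0.06155)/1.17923 + 245.8 = 286.6674
M3: Pc = R·M3+t = (-0.01036, +0.03479, +1.22896); u = 458.7·(-0.01036)/1.22896 + 321.1 = 317.2326, v = 783.0·(+0.03479)/1.22896 + 245.8 = 267.9672

c0=(302.85, 377.06) c1=(367.51, 401.03) c2=(380.68, 286.67) c3=(317.23, 267.97)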